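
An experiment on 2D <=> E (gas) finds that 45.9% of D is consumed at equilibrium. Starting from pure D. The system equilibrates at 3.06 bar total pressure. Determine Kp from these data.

Kp = 0.197 bar^-1

Let X = conversion of D (basis 1 mol D); extent of reaction ξ = 0.5X.
Mole table: n_D = 1 − X; n_E = 0.5X.
Total moles n_T = 1 − 0.5X.
At X = 0.459: n_D = 0.541, n_E = 0.23, n_T = 0.77.
p_i = (n_i/n_T)·P. Kp = p_E / (p_D^2) = 0.197 bar^-1.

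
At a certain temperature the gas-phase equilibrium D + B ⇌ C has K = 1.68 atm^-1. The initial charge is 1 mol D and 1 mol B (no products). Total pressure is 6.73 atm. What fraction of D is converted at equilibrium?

Take 1 mol D as basis and let X be its fractional conversion, so ξ = X.
Species balance: n_D = 1 − X; n_B = 1 − X; n_C = X.
n_T = Σnᵢ = 2 − X.
With p_i = (n_i/n_T)P, K = p_C / (p_D p_B).
Equating to 1.68 atm^-1 and solving on 0 < X < 1: X = 0.715.

X = 0.715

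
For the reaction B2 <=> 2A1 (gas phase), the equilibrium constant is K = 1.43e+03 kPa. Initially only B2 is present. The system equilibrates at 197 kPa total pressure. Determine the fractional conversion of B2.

Take 1 mol B2 as basis and let X be its fractional conversion, so ξ = X.
At extent ξ: n_B2 = 1 − X; n_A1 = 2X.
n_T = Σnᵢ = 1 + X.
Mole fractions y_i = n_i/n_T; K = p_A1^2 / (p_B2) with p_i = y_i·P.
Setting this equal to 1.43e+03 kPa and taking the physical root (0 < X < 1) gives X = 0.803.

X = 0.803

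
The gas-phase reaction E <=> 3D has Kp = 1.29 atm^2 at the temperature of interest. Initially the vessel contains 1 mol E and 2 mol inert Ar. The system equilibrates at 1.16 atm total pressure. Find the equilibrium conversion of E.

Basis: 1 mol E initially; let X = conversion of E. Extent ξ = X.
At extent ξ: n_E = 1 − X; n_D = 3X; n_I = 2 (inert).
Summing: n_T = 3 + 2X.
Mole fractions y_i = n_i/n_T; Kp = p_D^3 / (p_E) with p_i = y_i·P.
Substituting and setting equal to 1.29 atm^2 gives a polynomial in X; the root in (0,1) is X = 0.623.

X = 0.623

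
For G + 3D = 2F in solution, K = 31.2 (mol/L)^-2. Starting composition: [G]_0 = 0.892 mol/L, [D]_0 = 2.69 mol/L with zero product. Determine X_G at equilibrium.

Let X = conversion of G; extent ξ = 0.892·X mol/L.
Concentrations: [G] = 0.892 − 0.892X; [D] = 2.69 − 2.68X; [F] = 1.78X.
K = [F]^2 / ([G] [D]^3).
This equals 31.2 at X = 0.761 (the root in 0 < X < 1).

X = 0.761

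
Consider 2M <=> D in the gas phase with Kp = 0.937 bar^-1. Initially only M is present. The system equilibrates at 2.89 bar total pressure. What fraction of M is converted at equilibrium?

Take 1 mol M as basis and let X be its fractional conversion, so ξ = 0.5X.
At extent ξ: n_M = 1 − X; n_D = 0.5X.
Total moles n_T = 1 − 0.5X.
y_i = n_i/n_T, p_i = y_i·P. Kp = p_D / (p_M^2).
Equating to 0.937 bar^-1 and solving on 0 < X < 1: X = 0.709.

X = 0.709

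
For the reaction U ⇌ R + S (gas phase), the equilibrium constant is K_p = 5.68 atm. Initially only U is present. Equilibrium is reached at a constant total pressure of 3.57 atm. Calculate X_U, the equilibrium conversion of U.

Basis: 1 mol U initially; let X = conversion of U. Extent ξ = X.
Moles: n_U = 1 − X; n_R = X; n_S = X.
Total moles n_T = 1 + X.
y_i = n_i/n_T, p_i = y_i·P. K_p = p_R p_S / (p_U).
Substituting and setting equal to 5.68 atm gives a polynomial in X; the root in (0,1) is X = 0.784.

X = 0.784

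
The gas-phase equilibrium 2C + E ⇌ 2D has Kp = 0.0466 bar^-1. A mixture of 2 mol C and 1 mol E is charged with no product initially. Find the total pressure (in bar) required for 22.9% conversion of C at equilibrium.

P = 6.8 bar

Let X = conversion of C (basis 2 mol C); extent of reaction ξ = X.
Moles: n_C = 2 − 2X; n_E = 1 − X; n_D = 2X.
Total moles n_T = 3 − X.
Kp = p_D^2 / (p_C^2 p_E) with p_i = (n_i/n_T)·P.
At X = 0.229: the mole-fraction product g(X) = Π y_i^ν_i = 0.3171. Since Kp = g(X)·P^{-1}, P = (g/Kp)^(1/1) = (0.3171/0.0466)^(1/1) = 6.8 bar.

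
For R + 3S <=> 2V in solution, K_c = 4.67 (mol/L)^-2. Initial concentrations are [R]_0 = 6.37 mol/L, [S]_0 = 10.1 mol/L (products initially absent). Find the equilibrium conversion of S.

X = 0.872

Let X = conversion of S; extent ξ = 10.1X/3 mol/L.
Concentrations: [R] = 6.37 − 3.37X; [S] = 10.1 − 10.1X; [V] = 6.73X.
K_c = [V]^2 / ([R] [S]^3).
Equating to 4.67 (mol/L)^-2: the physical root is X = 0.872.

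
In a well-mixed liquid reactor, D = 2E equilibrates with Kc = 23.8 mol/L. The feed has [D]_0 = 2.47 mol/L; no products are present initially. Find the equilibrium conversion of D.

Let X = conversion of D; extent ξ = 2.47·X mol/L.
Concentrations: [D] = 2.47 − 2.47X; [E] = 4.94X.
Kc = [E]^2 / ([D]).
This equals 23.8 at X = 0.760 (the root in 0 < X < 1).

X = 0.760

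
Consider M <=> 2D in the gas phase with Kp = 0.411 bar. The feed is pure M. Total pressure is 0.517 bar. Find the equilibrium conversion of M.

Take 1 mol M as basis and let X be its fractional conversion, so ξ = X.
Mole table: n_M = 1 − X; n_D = 2X.
n_T = Σnᵢ = 1 + X.
With p_i = (n_i/n_T)P, Kp = p_D^2 / (p_M).
Substituting and setting equal to 0.411 bar gives a polynomial in X; the root in (0,1) is X = 0.407.

X = 0.407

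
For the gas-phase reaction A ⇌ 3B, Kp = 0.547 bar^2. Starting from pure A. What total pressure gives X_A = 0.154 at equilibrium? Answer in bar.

Basis: 1 mol A initially; let X = conversion of A. Extent ξ = X.
Species balance: n_A = 1 − X; n_B = 3X.
Total moles n_T = 1 + 2X.
Kp = p_B^3 / (p_A) with p_i = (n_i/n_T)·P.
At X = 0.154: the mole-fraction product g(X) = Π y_i^ν_i = 0.06813. Since Kp = g(X)·P^{2}, P = (Kp/g)^(1/2) = (0.547/0.06813)^(1/2) = 2.83 bar.

P = 2.83 bar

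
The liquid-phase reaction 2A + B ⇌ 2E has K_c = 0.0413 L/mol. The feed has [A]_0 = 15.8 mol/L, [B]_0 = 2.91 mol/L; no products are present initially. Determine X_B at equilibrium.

X = 0.524

Let X = conversion of B; extent ξ = 2.91·X mol/L.
Concentrations: [A] = 15.8 − 5.82X; [B] = 2.91 − 2.91X; [E] = 5.82X.
K_c = [E]^2 / ([A]^2 [B]).
Equating to 0.0413 L/mol: the physical root is X = 0.524.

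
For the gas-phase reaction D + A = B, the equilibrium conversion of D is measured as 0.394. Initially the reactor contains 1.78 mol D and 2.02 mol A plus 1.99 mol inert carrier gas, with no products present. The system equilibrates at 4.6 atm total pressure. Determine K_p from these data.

Let X = conversion of D (basis 1.78 mol D); extent of reaction ξ = 1.78X.
Moles: n_D = 1.78 − 1.78X; n_A = 2.02 − 1.78X; n_B = 1.78X; n_I = 1.99 (inert).
Summing: n_T = 5.79 − 1.78X.
At X = 0.394: n_D = 1.08, n_A = 1.32, n_B = 0.701, n_T = 5.09.
p_i = (n_i/n_T)·P. K_p = p_B / (p_D p_A) = 0.545 atm^-1.

K_p = 0.545 atm^-1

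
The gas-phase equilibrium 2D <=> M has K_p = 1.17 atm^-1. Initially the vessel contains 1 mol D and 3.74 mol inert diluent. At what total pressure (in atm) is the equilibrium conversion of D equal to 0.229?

Take 1 mol D as basis and let X be its fractional conversion, so ξ = 0.5X.
Species balance: n_D = 1 − X; n_M = 0.5X; n_I = 3.74 (inert).
Total moles n_T = 4.74 − 0.5X.
K_p = p_M / (p_D^2) with p_i = (n_i/n_T)·P.
At X = 0.229: the mole-fraction product g(X) = Π y_i^ν_i = 0.891. Since K_p = g(X)·P^{-1}, P = (g/K_p)^(1/1) = (0.891/1.17)^(1/1) = 0.761 atm.

P = 0.761 atm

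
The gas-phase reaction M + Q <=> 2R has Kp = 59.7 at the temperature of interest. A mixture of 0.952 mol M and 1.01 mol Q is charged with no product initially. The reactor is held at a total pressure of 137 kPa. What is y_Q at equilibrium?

Take 0.952 mol M as basis and let X be its fractional conversion, so ξ = 0.952X.
At extent ξ: n_M = 0.952 − 0.952X; n_Q = 1.01 − 0.952X; n_R = 1.9X.
n_T stays at 1.96 (no change in mole number).
Mole fractions y_i = n_i/n_T; Kp = p_R^2 / (p_M p_Q) with p_i = y_i·P.
Substituting and setting equal to 59.7 gives a polynomial in X; the root in (0,1) is X = 0.817.
Then n_Q = 0.232, n_T = 1.96, so y_Q = 0.118.

y_Q = 0.118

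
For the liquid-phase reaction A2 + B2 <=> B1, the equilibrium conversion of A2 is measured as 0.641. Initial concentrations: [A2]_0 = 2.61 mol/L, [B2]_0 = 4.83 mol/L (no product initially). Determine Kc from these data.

Kc = 0.566 L/mol

Let X = conversion of A2.
Concentrations: [A2] = 2.61 − 2.61X; [B2] = 4.83 − 2.61X; [B1] = 2.61X.
At X = 0.641: [A2] = 0.937, [B2] = 3.16, [B1] = 1.67.
Kc = [B1] / ([A2] [B2]) = 0.566 L/mol.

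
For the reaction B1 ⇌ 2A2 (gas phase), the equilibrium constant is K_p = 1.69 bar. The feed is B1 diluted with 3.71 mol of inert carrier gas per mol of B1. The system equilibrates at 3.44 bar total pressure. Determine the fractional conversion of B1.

X = 0.543

Basis: 1 mol B1 initially; let X = conversion of B1. Extent ξ = X.
At extent ξ: n_B1 = 1 − X; n_A2 = 2X; n_I = 3.71 (inert).
Total moles n_T = 4.71 + X.
y_i = n_i/n_T, p_i = y_i·P. K_p = p_A2^2 / (p_B1).
Substituting and setting equal to 1.69 bar gives a polynomial in X; the root in (0,1) is X = 0.543.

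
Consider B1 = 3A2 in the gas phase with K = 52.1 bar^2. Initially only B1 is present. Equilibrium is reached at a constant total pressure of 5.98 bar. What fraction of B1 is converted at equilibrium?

Take 1 mol B1 as basis and let X be its fractional conversion, so ξ = X.
Mole table: n_B1 = 1 − X; n_A2 = 3X.
Total moles n_T = 1 + 2X.
With p_i = (n_i/n_T)P, K = p_A2^3 / (p_B1).
This yields a degree-3 equation in X; solving on (0,1), X = 0.476.

X = 0.476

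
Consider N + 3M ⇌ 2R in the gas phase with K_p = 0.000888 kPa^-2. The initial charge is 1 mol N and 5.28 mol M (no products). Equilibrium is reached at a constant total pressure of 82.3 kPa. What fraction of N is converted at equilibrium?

X = 0.726

Basis: 1 mol N initially; let X = conversion of N. Extent ξ = X.
At extent ξ: n_N = 1 − X; n_M = 5.28 − 3X; n_R = 2X.
Summing: n_T = 6.28 − 2X.
With p_i = (n_i/n_T)P, K_p = p_R^2 / (p_N p_M^3).
Setting this equal to 0.000888 kPa^-2 and taking the physical root (0 < X < 1) gives X = 0.726.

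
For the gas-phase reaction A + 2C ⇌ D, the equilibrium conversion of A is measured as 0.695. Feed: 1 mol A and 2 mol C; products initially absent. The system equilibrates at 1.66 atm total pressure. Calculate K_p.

K_p = 5.76 atm^-2

Let X = conversion of A (basis 1 mol A); extent of reaction ξ = X.
Species balance: n_A = 1 − X; n_C = 2 − 2X; n_D = X.
Summing: n_T = 3 − 2X.
At X = 0.695: n_A = 0.305, n_C = 0.61, n_D = 0.695, n_T = 1.61.
p_i = (n_i/n_T)·P. K_p = p_D / (p_A p_C^2) = 5.76 atm^-2.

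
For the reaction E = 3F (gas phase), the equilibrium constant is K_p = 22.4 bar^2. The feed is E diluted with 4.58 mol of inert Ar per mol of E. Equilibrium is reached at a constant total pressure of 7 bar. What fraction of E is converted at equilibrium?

Take 1 mol E as basis and let X be its fractional conversion, so ξ = X.
At extent ξ: n_E = 1 − X; n_F = 3X; n_I = 4.58 (inert).
n_T = Σnᵢ = 5.58 + 2X.
y_i = n_i/n_T, p_i = y_i·P. K_p = p_F^3 / (p_E).
Equating to 22.4 bar^2 and solving on 0 < X < 1: X = 0.653.

X = 0.653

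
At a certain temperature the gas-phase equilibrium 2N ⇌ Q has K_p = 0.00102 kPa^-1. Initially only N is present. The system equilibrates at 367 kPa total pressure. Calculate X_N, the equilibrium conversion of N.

X = 0.367

Basis: 1 mol N initially; let X = conversion of N. Extent ξ = 0.5X.
Mole table: n_N = 1 − X; n_Q = 0.5X.
Total moles n_T = 1 − 0.5X.
Mole fractions y_i = n_i/n_T; K_p = p_Q / (p_N^2) with p_i = y_i·P.
Equating to 0.00102 kPa^-1 and solving on 0 < X < 1: X = 0.367.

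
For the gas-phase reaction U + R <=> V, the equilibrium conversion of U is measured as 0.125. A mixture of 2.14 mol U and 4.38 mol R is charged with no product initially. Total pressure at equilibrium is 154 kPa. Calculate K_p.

K_p = 0.00141 kPa^-1

Let X = conversion of U (basis 2.14 mol U); extent of reaction ξ = 2.14X.
Mole table: n_U = 2.14 − 2.14X; n_R = 4.38 − 2.14X; n_V = 2.14X.
Summing: n_T = 6.52 − 2.14X.
At X = 0.125: n_U = 1.87, n_R = 4.11, n_V = 0.268, n_T = 6.25.
p_i = (n_i/n_T)·P. K_p = p_V / (p_U p_R) = 0.00141 kPa^-1.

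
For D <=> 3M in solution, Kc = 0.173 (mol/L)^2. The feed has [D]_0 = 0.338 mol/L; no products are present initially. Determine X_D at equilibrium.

X = 0.334

Let X = conversion of D; extent ξ = 0.338·X mol/L.
Concentrations: [D] = 0.338 − 0.338X; [M] = 1.01X.
Kc = [M]^3 / ([D]).
Setting equal to 0.173 and solving for X on (0,1) gives X = 0.334.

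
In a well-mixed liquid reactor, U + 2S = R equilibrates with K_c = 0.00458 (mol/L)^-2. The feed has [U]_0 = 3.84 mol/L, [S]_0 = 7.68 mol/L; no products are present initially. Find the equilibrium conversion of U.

Let X = conversion of U; extent ξ = 3.84·X mol/L.
Concentrations: [U] = 3.84 − 3.84X; [S] = 7.68 − 7.68X; [R] = 3.84X.
K_c = [R] / ([U] [S]^2).
Setting equal to 0.00458 and solving for X on (0,1) gives X = 0.160.

X = 0.160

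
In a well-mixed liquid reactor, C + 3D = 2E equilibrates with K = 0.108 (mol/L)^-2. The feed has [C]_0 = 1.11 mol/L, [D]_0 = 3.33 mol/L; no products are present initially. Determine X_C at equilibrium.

Let X = conversion of C; extent ξ = 1.11·X mol/L.
Concentrations: [C] = 1.11 − 1.11X; [D] = 3.33 − 3.33X; [E] = 2.22X.
K = [E]^2 / ([C] [D]^3).
Setting equal to 0.108 and solving for X on (0,1) gives X = 0.373.

X = 0.373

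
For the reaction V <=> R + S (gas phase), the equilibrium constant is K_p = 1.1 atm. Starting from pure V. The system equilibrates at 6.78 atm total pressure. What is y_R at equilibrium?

y_R = 0.272

Let X = conversion of V (basis 1 mol V); extent of reaction ξ = X.
At extent ξ: n_V = 1 − X; n_R = X; n_S = X.
Total moles n_T = 1 + X.
With p_i = (n_i/n_T)P, K_p = p_R p_S / (p_V).
Substituting and setting equal to 1.1 atm gives a polynomial in X; the root in (0,1) is X = 0.374.
Then n_R = 0.374, n_T = 1.37, so y_R = 0.272.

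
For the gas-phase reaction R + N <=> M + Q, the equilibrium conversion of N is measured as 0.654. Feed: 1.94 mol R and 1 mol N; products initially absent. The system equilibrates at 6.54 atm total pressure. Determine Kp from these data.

Kp = 0.961

Take 1 mol N as basis and let X be its fractional conversion, so ξ = X.
At extent ξ: n_R = 1.94 − X; n_N = 1 − X; n_M = X; n_Q = X.
n_T stays at 2.94 (no change in mole number).
At X = 0.654: n_R = 1.29, n_N = 0.346, n_M = 0.654, n_Q = 0.654, n_T = 2.94.
p_i = (n_i/n_T)·P. Kp = p_M p_Q / (p_R p_N) = 0.961.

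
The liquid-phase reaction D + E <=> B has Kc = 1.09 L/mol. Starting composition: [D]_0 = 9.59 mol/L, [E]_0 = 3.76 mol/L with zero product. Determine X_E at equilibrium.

X = 0.873

Let X = conversion of E; extent ξ = 3.76·X mol/L.
Concentrations: [D] = 9.59 − 3.76X; [E] = 3.76 − 3.76X; [B] = 3.76X.
Kc = [B] / ([D] [E]).
Setting equal to 1.09 and solving for X on (0,1) gives X = 0.873.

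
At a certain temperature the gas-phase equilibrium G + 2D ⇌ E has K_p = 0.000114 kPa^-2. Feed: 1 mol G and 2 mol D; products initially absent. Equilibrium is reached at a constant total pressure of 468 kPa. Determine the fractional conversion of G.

X = 0.743

Take 1 mol G as basis and let X be its fractional conversion, so ξ = X.
Species balance: n_G = 1 − X; n_D = 2 − 2X; n_E = X.
n_T = Σnᵢ = 3 − 2X.
Mole fractions y_i = n_i/n_T; K_p = p_E / (p_G p_D^2) with p_i = y_i·P.
Setting this equal to 0.000114 kPa^-2 and taking the physical root (0 < X < 1) gives X = 0.743.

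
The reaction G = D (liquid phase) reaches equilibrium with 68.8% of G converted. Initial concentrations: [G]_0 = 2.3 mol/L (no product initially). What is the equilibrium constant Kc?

Kc = 2.21

Let X = conversion of G.
Concentrations: [G] = 2.3 − 2.3X; [D] = 2.3X.
At X = 0.688: [G] = 0.718, [D] = 1.58.
Kc = [D] / ([G]) = 2.21.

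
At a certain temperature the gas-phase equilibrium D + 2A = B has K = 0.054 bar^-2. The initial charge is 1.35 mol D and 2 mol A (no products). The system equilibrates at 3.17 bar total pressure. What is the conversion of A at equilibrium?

Let X = conversion of A (basis 2 mol A); extent of reaction ξ = X.
Species balance: n_D = 1.35 − X; n_A = 2 − 2X; n_B = X.
Summing: n_T = 3.35 − 2X.
y_i = n_i/n_T, p_i = y_i·P. K = p_B / (p_D p_A^2).
Equating to 0.054 bar^-2 and solving on 0 < X < 1: X = 0.188.

X = 0.188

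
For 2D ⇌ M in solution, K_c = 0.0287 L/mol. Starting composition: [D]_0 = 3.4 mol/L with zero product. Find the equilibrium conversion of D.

X = 0.143

Let X = conversion of D; extent ξ = 3.4X/2 mol/L.
Concentrations: [D] = 3.4 − 3.4X; [M] = 1.7X.
K_c = [M] / ([D]^2).
This equals 0.0287 at X = 0.143 (the root in 0 < X < 1).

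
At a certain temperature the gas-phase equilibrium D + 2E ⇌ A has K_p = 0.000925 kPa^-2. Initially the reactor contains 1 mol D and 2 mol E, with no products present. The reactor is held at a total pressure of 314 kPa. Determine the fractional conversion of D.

X = 0.841

Let X = conversion of D (basis 1 mol D); extent of reaction ξ = X.
Species balance: n_D = 1 − X; n_E = 2 − 2X; n_A = X.
n_T = Σnᵢ = 3 − 2X.
Mole fractions y_i = n_i/n_T; K_p = p_A / (p_D p_E^2) with p_i = y_i·P.
This yields a degree-3 equation in X; solving on (0,1), X = 0.841.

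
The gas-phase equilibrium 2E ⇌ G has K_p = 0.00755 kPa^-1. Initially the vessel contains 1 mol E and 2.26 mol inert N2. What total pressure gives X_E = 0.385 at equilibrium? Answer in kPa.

P = 207 kPa

Let X = conversion of E (basis 1 mol E); extent of reaction ξ = 0.5X.
Mole table: n_E = 1 − X; n_G = 0.5X; n_I = 2.26 (inert).
Summing: n_T = 3.26 − 0.5X.
K_p = p_G / (p_E^2) with p_i = (n_i/n_T)·P.
At X = 0.385: the mole-fraction product g(X) = Π y_i^ν_i = 1.561. Since K_p = g(X)·P^{-1}, P = (g/K_p)^(1/1) = (1.561/0.00755)^(1/1) = 207 kPa.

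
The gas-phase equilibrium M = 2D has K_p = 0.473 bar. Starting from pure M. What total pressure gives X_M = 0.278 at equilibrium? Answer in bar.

P = 1.41 bar

Take 1 mol M as basis and let X be its fractional conversion, so ξ = X.
Mole table: n_M = 1 − X; n_D = 2X.
Summing: n_T = 1 + X.
K_p = p_D^2 / (p_M) with p_i = (n_i/n_T)·P.
At X = 0.278: the mole-fraction product g(X) = Π y_i^ν_i = 0.335. Since K_p = g(X)·P^{1}, P = (K_p/g)^(1/1) = (0.473/0.335)^(1/1) = 1.41 bar.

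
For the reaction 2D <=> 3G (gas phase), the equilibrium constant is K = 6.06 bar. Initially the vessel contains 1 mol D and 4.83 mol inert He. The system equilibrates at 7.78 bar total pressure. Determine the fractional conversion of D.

X = 0.605

Basis: 1 mol D initially; let X = conversion of D. Extent ξ = 0.5X.
At extent ξ: n_D = 1 − X; n_G = 1.5X; n_I = 4.83 (inert).
Total moles n_T = 5.83 + 0.5X.
With p_i = (n_i/n_T)P, K = p_G^3 / (p_D^2).
This yields a degree-3 equation in X; solving on (0,1), X = 0.605.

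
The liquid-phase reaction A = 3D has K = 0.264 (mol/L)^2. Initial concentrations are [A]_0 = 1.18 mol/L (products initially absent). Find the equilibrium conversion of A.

X = 0.179

Let X = conversion of A; extent ξ = 1.18·X mol/L.
Concentrations: [A] = 1.18 − 1.18X; [D] = 3.54X.
K = [D]^3 / ([A]).
Solving K = 0.264 for X ∈ (0,1): X = 0.179.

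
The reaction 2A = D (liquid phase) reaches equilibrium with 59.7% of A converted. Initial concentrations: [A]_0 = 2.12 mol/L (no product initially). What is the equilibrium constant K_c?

Let X = conversion of A.
Concentrations: [A] = 2.12 − 2.12X; [D] = 1.06X.
At X = 0.597: [A] = 0.854, [D] = 0.633.
K_c = [D] / ([A]^2) = 0.867 L/mol.

K_c = 0.867 L/mol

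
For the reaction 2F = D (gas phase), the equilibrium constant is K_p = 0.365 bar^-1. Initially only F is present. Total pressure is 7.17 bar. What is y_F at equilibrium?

Let X = conversion of F (basis 1 mol F); extent of reaction ξ = 0.5X.
Moles: n_F = 1 − X; n_D = 0.5X.
n_T = Σnᵢ = 1 − 0.5X.
y_i = n_i/n_T, p_i = y_i·P. K_p = p_D / (p_F^2).
Setting this equal to 0.365 bar^-1 and taking the physical root (0 < X < 1) gives X = 0.705.
Then n_F = 0.295, n_T = 0.648, so y_F = 0.456.

y_F = 0.456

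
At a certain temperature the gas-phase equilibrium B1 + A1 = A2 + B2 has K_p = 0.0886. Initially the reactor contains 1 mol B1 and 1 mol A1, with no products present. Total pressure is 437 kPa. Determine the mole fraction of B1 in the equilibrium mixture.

Let X = conversion of B1 (basis 1 mol B1); extent of reaction ξ = X.
Mole table: n_B1 = 1 − X; n_A1 = 1 − X; n_A2 = X; n_B2 = X.
n_T stays at 2 (no change in mole number).
y_i = n_i/n_T, p_i = y_i·P. K_p = p_A2 p_B2 / (p_B1 p_A1).
Substituting and setting equal to 0.0886 gives a polynomial in X; the root in (0,1) is X = 0.229.
Then n_B1 = 0.771, n_T = 2, so y_B1 = 0.385.

y_B1 = 0.385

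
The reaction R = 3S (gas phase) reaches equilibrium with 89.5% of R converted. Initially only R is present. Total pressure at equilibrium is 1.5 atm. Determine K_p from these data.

Let X = conversion of R (basis 1 mol R); extent of reaction ξ = X.
At extent ξ: n_R = 1 − X; n_S = 3X.
n_T = Σnᵢ = 1 + 2X.
At X = 0.895: n_R = 0.105, n_S = 2.69, n_T = 2.79.
p_i = (n_i/n_T)·P. K_p = p_S^3 / (p_R) = 53.3 atm^2.

K_p = 53.3 atm^2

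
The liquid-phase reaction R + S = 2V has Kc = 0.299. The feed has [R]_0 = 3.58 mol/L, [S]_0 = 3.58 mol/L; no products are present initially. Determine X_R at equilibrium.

X = 0.215

Let X = conversion of R; extent ξ = 3.58·X mol/L.
Concentrations: [R] = 3.58 − 3.58X; [S] = 3.58 − 3.58X; [V] = 7.16X.
Kc = [V]^2 / ([R] [S]).
Setting equal to 0.299 and solving for X on (0,1) gives X = 0.215.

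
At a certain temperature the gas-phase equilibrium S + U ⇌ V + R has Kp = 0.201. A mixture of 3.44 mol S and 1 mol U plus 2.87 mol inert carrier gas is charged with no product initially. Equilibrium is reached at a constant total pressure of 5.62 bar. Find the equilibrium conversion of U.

Take 1 mol U as basis and let X be its fractional conversion, so ξ = X.
Moles: n_S = 3.44 − X; n_U = 1 − X; n_V = X; n_R = X; n_I = 2.87 (inert).
Total moles n_T = 7.31 (Δν = 0, constant).
y_i = n_i/n_T, p_i = y_i·P. Kp = p_V p_R / (p_S p_U).
Setting this equal to 0.201 and taking the physical root (0 < X < 1) gives X = 0.527.

X = 0.527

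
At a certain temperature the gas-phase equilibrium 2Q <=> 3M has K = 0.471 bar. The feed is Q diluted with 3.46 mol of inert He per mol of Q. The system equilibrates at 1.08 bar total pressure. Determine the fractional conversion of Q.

X = 0.520

Take 1 mol Q as basis and let X be its fractional conversion, so ξ = 0.5X.
At extent ξ: n_Q = 1 − X; n_M = 1.5X; n_I = 3.46 (inert).
Total moles n_T = 4.46 + 0.5X.
With p_i = (n_i/n_T)P, K = p_M^3 / (p_Q^2).
Equating to 0.471 bar and solving on 0 < X < 1: X = 0.520.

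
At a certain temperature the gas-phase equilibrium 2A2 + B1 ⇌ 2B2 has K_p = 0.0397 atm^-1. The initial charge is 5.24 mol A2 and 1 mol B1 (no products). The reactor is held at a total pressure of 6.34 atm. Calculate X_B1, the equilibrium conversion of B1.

Take 1 mol B1 as basis and let X be its fractional conversion, so ξ = X.
Species balance: n_A2 = 5.24 − 2X; n_B1 = 1 − X; n_B2 = 2X.
Summing: n_T = 6.24 − X.
y_i = n_i/n_T, p_i = y_i·P. K_p = p_B2^2 / (p_A2^2 p_B1).
Equating to 0.0397 atm^-1 and solving on 0 < X < 1: X = 0.370.

X = 0.370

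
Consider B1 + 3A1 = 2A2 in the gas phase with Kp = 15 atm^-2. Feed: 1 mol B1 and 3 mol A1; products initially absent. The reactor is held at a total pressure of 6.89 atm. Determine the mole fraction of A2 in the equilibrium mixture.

Let X = conversion of B1 (basis 1 mol B1); extent of reaction ξ = X.
Mole table: n_B1 = 1 − X; n_A1 = 3 − 3X; n_A2 = 2X.
Total moles n_T = 4 − 2X.
With p_i = (n_i/n_T)P, Kp = p_A2^2 / (p_B1 p_A1^3).
Equating to 15 atm^-2 and solving on 0 < X < 1: X = 0.833.
Then n_A2 = 1.67, n_T = 2.33, so y_A2 = 0.713.

y_A2 = 0.713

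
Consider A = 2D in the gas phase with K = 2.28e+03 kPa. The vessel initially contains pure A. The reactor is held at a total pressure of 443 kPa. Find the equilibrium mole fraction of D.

Take 1 mol A as basis and let X be its fractional conversion, so ξ = X.
Species balance: n_A = 1 − X; n_D = 2X.
n_T = Σnᵢ = 1 + X.
Mole fractions y_i = n_i/n_T; K = p_D^2 / (p_A) with p_i = y_i·P.
Substituting and setting equal to 2.28e+03 kPa gives a polynomial in X; the root in (0,1) is X = 0.750.
Then n_D = 1.5, n_T = 1.75, so y_D = 0.857.

y_D = 0.857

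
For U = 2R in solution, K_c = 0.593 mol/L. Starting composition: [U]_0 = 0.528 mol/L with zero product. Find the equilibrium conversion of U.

Let X = conversion of U; extent ξ = 0.528·X mol/L.
Concentrations: [U] = 0.528 − 0.528X; [R] = 1.06X.
K_c = [R]^2 / ([U]).
Setting equal to 0.593 and solving for X on (0,1) gives X = 0.408.

X = 0.408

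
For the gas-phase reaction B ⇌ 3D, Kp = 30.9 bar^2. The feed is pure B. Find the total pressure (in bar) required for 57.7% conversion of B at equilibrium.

P = 3.42 bar

Take 1 mol B as basis and let X be its fractional conversion, so ξ = X.
Species balance: n_B = 1 − X; n_D = 3X.
n_T = Σnᵢ = 1 + 2X.
Kp = p_D^3 / (p_B) with p_i = (n_i/n_T)·P.
At X = 0.577: the mole-fraction product g(X) = Π y_i^ν_i = 2.643. Since Kp = g(X)·P^{2}, P = (Kp/g)^(1/2) = (30.9/2.643)^(1/2) = 3.42 bar.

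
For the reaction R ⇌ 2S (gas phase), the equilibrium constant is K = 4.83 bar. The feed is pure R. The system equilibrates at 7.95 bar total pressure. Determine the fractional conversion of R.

Take 1 mol R as basis and let X be its fractional conversion, so ξ = X.
Mole table: n_R = 1 − X; n_S = 2X.
Summing: n_T = 1 + X.
Mole fractions y_i = n_i/n_T; K = p_S^2 / (p_R) with p_i = y_i·P.
Setting this equal to 4.83 bar and taking the physical root (0 < X < 1) gives X = 0.363.

X = 0.363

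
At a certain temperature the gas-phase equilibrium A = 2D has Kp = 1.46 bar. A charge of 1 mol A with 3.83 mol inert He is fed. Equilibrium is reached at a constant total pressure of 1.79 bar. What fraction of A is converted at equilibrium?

Basis: 1 mol A initially; let X = conversion of A. Extent ξ = X.
Moles: n_A = 1 − X; n_D = 2X; n_I = 3.83 (inert).
Total moles n_T = 4.83 + X.
Mole fractions y_i = n_i/n_T; Kp = p_D^2 / (p_A) with p_i = y_i·P.
This yields a degree-2 equation in X; solving on (0,1), X = 0.637.

X = 0.637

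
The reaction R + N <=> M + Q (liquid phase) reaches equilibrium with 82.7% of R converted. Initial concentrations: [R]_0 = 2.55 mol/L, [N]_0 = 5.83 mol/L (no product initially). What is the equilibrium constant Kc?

Kc = 2.71

Let X = conversion of R.
Concentrations: [R] = 2.55 − 2.55X; [N] = 5.83 − 2.55X; [M] = 2.55X; [Q] = 2.55X.
At X = 0.827: [R] = 0.441, [N] = 3.72, [M] = 2.11, [Q] = 2.11.
Kc = [M] [Q] / ([R] [N]) = 2.71.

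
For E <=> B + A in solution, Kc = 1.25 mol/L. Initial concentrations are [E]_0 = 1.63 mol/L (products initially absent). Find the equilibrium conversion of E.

X = 0.573

Let X = conversion of E; extent ξ = 1.63·X mol/L.
Concentrations: [E] = 1.63 − 1.63X; [B] = 1.63X; [A] = 1.63X.
Kc = [B] [A] / ([E]).
This equals 1.25 at X = 0.573 (the root in 0 < X < 1).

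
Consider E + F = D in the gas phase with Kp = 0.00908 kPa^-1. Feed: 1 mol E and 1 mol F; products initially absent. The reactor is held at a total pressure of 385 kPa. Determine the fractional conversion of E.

Let X = conversion of E (basis 1 mol E); extent of reaction ξ = X.
Species balance: n_E = 1 − X; n_F = 1 − X; n_D = X.
Summing: n_T = 2 − X.
With p_i = (n_i/n_T)P, Kp = p_D / (p_E p_F).
This yields a degree-2 equation in X; solving on (0,1), X = 0.528.

X = 0.528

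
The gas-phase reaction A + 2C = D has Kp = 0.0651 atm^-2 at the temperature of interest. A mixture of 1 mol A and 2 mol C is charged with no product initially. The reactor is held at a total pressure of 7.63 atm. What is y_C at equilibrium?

Take 1 mol A as basis and let X be its fractional conversion, so ξ = X.
Moles: n_A = 1 − X; n_C = 2 − 2X; n_D = X.
Summing: n_T = 3 − 2X.
Mole fractions y_i = n_i/n_T; Kp = p_D / (p_A p_C^2) with p_i = y_i·P.
Setting this equal to 0.0651 atm^-2 and taking the physical root (0 < X < 1) gives X = 0.491.
Then n_C = 1.02, n_T = 2.02, so y_C = 0.504.

y_C = 0.504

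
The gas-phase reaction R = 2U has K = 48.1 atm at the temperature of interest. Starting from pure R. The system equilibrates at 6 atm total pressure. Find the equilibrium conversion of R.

X = 0.817

Basis: 1 mol R initially; let X = conversion of R. Extent ξ = X.
Moles: n_R = 1 − X; n_U = 2X.
n_T = Σnᵢ = 1 + X.
Mole fractions y_i = n_i/n_T; K = p_U^2 / (p_R) with p_i = y_i·P.
Equating to 48.1 atm and solving on 0 < X < 1: X = 0.817.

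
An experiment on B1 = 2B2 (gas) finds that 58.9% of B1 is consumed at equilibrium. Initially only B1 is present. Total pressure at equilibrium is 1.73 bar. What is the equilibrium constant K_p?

K_p = 3.68 bar

Let X = conversion of B1 (basis 1 mol B1); extent of reaction ξ = X.
Species balance: n_B1 = 1 − X; n_B2 = 2X.
n_T = Σnᵢ = 1 + X.
At X = 0.589: n_B1 = 0.411, n_B2 = 1.18, n_T = 1.59.
p_i = (n_i/n_T)·P. K_p = p_B2^2 / (p_B1) = 3.68 bar.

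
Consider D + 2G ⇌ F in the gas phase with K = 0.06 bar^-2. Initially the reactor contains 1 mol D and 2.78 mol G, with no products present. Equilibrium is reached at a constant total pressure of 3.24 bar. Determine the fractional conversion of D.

X = 0.235

Let X = conversion of D (basis 1 mol D); extent of reaction ξ = X.
Mole table: n_D = 1 − X; n_G = 2.78 − 2X; n_F = X.
Total moles n_T = 3.78 − 2X.
y_i = n_i/n_T, p_i = y_i·P. K = p_F / (p_D p_G^2).
This yields a degree-3 equation in X; solving on (0,1), X = 0.235.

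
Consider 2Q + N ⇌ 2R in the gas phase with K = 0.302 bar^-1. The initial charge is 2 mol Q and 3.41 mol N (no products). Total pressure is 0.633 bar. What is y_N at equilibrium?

Take 2 mol Q as basis and let X be its fractional conversion, so ξ = X.
Mole table: n_Q = 2 − 2X; n_N = 3.41 − X; n_R = 2X.
Summing: n_T = 5.41 − X.
y_i = n_i/n_T, p_i = y_i·P. K = p_R^2 / (p_Q^2 p_N).
Substituting and setting equal to 0.302 bar^-1 gives a polynomial in X; the root in (0,1) is X = 0.255.
Then n_N = 3.16, n_T = 5.16, so y_N = 0.612.

y_N = 0.612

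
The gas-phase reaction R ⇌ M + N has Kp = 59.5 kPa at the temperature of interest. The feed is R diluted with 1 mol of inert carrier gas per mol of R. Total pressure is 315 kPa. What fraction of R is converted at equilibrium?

X = 0.490

Basis: 1 mol R initially; let X = conversion of R. Extent ξ = X.
Mole table: n_R = 1 − X; n_M = X; n_N = X; n_I = 1 (inert).
Summing: n_T = 2 + X.
With p_i = (n_i/n_T)P, Kp = p_M p_N / (p_R).
Equating to 59.5 kPa and solving on 0 < X < 1: X = 0.490.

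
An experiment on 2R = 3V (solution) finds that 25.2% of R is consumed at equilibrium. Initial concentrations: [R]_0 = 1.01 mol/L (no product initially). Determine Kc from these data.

Let X = conversion of R.
Concentrations: [R] = 1.01 − 1.01X; [V] = 1.52X.
At X = 0.252: [R] = 0.755, [V] = 0.382.
Kc = [V]^3 / ([R]^2) = 0.0975 mol/L.

Kc = 0.0975 mol/L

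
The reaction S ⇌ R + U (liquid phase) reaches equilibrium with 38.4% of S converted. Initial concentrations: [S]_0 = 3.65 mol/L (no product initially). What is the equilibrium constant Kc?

Let X = conversion of S.
Concentrations: [S] = 3.65 − 3.65X; [R] = 3.65X; [U] = 3.65X.
At X = 0.384: [S] = 2.25, [R] = 1.4, [U] = 1.4.
Kc = [R] [U] / ([S]) = 0.874 mol/L.

Kc = 0.874 mol/L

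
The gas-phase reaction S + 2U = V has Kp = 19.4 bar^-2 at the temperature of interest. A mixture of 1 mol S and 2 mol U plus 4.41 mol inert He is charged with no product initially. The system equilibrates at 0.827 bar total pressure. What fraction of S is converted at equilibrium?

Let X = conversion of S (basis 1 mol S); extent of reaction ξ = X.
Moles: n_S = 1 − X; n_U = 2 − 2X; n_V = X; n_I = 4.41 (inert).
Summing: n_T = 7.41 − 2X.
With p_i = (n_i/n_T)P, Kp = p_V / (p_S p_U^2).
Substituting and setting equal to 19.4 bar^-2 gives a polynomial in X; the root in (0,1) is X = 0.339.

X = 0.339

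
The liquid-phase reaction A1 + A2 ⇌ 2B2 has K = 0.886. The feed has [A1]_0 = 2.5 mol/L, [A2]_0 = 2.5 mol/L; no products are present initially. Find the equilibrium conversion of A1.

X = 0.320

Let X = conversion of A1; extent ξ = 2.5·X mol/L.
Concentrations: [A1] = 2.5 − 2.5X; [A2] = 2.5 − 2.5X; [B2] = 5X.
K = [B2]^2 / ([A1] [A2]).
Solving K = 0.886 for X ∈ (0,1): X = 0.320.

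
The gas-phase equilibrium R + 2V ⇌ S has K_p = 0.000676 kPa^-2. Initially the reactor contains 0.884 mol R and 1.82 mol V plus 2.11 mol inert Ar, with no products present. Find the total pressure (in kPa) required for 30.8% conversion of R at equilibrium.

Take 0.884 mol R as basis and let X be its fractional conversion, so ξ = 0.884X.
At extent ξ: n_R = 0.884 − 0.884X; n_V = 1.82 − 1.77X; n_S = 0.884X; n_I = 2.11 (inert).
Summing: n_T = 4.81 − 1.77X.
K_p = p_S / (p_R p_V^2) with p_i = (n_i/n_T)·P.
At X = 0.308: the mole-fraction product g(X) = Π y_i^ν_i = 4.987. Since K_p = g(X)·P^{-2}, P = (g/K_p)^(1/2) = (4.987/0.000676)^(1/2) = 85.9 kPa.

P = 85.9 kPa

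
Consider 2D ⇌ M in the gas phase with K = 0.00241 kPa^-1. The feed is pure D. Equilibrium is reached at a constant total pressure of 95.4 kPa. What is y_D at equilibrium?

Basis: 1 mol D initially; let X = conversion of D. Extent ξ = 0.5X.
At extent ξ: n_D = 1 − X; n_M = 0.5X.
Total moles n_T = 1 − 0.5X.
y_i = n_i/n_T, p_i = y_i·P. K = p_M / (p_D^2).
Substituting and setting equal to 0.00241 kPa^-1 gives a polynomial in X; the root in (0,1) is X = 0.278.
Then n_D = 0.722, n_T = 0.861, so y_D = 0.838.

y_D = 0.838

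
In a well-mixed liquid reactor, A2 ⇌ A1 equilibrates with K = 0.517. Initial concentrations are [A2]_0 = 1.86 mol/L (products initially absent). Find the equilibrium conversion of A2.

X = 0.341

Let X = conversion of A2; extent ξ = 1.86·X mol/L.
Concentrations: [A2] = 1.86 − 1.86X; [A1] = 1.86X.
K = [A1] / ([A2]).
Equating to 0.517: the physical root is X = 0.341.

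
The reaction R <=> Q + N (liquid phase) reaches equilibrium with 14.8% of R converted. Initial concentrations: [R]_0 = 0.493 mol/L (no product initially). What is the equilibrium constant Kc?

Let X = conversion of R.
Concentrations: [R] = 0.493 − 0.493X; [Q] = 0.493X; [N] = 0.493X.
At X = 0.148: [R] = 0.42, [Q] = 0.073, [N] = 0.073.
Kc = [Q] [N] / ([R]) = 0.0127 mol/L.

Kc = 0.0127 mol/L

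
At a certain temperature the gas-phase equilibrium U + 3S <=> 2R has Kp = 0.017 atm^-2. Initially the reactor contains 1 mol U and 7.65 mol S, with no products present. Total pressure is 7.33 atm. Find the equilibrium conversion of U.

X = 0.587

Let X = conversion of U (basis 1 mol U); extent of reaction ξ = X.
Species balance: n_U = 1 − X; n_S = 7.65 − 3X; n_R = 2X.
Total moles n_T = 8.65 − 2X.
Mole fractions y_i = n_i/n_T; Kp = p_R^2 / (p_U p_S^3) with p_i = y_i·P.
This yields a degree-4 equation in X; solving on (0,1), X = 0.587.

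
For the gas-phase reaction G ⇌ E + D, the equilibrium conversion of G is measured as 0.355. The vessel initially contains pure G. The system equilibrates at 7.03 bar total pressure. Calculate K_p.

Take 1 mol G as basis and let X be its fractional conversion, so ξ = X.
Moles: n_G = 1 − X; n_E = X; n_D = X.
Total moles n_T = 1 + X.
At X = 0.355: n_G = 0.645, n_E = 0.355, n_D = 0.355, n_T = 1.35.
p_i = (n_i/n_T)·P. K_p = p_E p_D / (p_G) = 1.01 bar.

K_p = 1.01 bar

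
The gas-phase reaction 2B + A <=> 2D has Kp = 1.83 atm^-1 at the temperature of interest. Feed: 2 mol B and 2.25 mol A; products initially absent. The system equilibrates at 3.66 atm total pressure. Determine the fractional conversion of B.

X = 0.634

Take 2 mol B as basis and let X be its fractional conversion, so ξ = X.
Moles: n_B = 2 − 2X; n_A = 2.25 − X; n_D = 2X.
Total moles n_T = 4.25 − X.
With p_i = (n_i/n_T)P, Kp = p_D^2 / (p_B^2 p_A).
This yields a degree-3 equation in X; solving on (0,1), X = 0.634.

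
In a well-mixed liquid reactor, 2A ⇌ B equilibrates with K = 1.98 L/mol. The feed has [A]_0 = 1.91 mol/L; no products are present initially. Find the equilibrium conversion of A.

X = 0.697

Let X = conversion of A; extent ξ = 1.91X/2 mol/L.
Concentrations: [A] = 1.91 − 1.91X; [B] = 0.955X.
K = [B] / ([A]^2).
Solving K = 1.98 for X ∈ (0,1): X = 0.697.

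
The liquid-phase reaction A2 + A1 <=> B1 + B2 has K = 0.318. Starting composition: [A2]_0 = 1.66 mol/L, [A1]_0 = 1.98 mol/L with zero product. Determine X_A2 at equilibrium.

X = 0.393

Let X = conversion of A2; extent ξ = 1.66·X mol/L.
Concentrations: [A2] = 1.66 − 1.66X; [A1] = 1.98 − 1.66X; [B1] = 1.66X; [B2] = 1.66X.
K = [B1] [B2] / ([A2] [A1]).
Equating to 0.318: the physical root is X = 0.393.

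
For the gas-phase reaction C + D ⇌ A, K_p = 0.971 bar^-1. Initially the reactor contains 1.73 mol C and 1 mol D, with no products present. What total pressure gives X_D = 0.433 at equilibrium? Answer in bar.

P = 1.39 bar

Take 1 mol D as basis and let X be its fractional conversion, so ξ = X.
Mole table: n_C = 1.73 − X; n_D = 1 − X; n_A = X.
Summing: n_T = 2.73 − X.
K_p = p_A / (p_C p_D) with p_i = (n_i/n_T)·P.
At X = 0.433: the mole-fraction product g(X) = Π y_i^ν_i = 1.352. Since K_p = g(X)·P^{-1}, P = (g/K_p)^(1/1) = (1.352/0.971)^(1/1) = 1.39 bar.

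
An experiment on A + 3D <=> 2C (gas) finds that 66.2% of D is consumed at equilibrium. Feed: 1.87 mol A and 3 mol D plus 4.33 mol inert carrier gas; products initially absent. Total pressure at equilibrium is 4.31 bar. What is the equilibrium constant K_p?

Take 3 mol D as basis and let X be its fractional conversion, so ξ = X.
Species balance: n_A = 1.87 − X; n_D = 3 − 3X; n_C = 2X; n_I = 4.33 (inert).
Summing: n_T = 9.2 − 2X.
At X = 0.662: n_A = 1.21, n_D = 1.01, n_C = 1.32, n_T = 7.88.
p_i = (n_i/n_T)·P. K_p = p_C^2 / (p_A p_D^3) = 4.65 bar^-2.

K_p = 4.65 bar^-2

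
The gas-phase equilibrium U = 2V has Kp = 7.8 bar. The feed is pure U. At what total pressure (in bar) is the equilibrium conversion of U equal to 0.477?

Basis: 1 mol U initially; let X = conversion of U. Extent ξ = X.
Species balance: n_U = 1 − X; n_V = 2X.
Summing: n_T = 1 + X.
Kp = p_V^2 / (p_U) with p_i = (n_i/n_T)·P.
At X = 0.477: the mole-fraction product g(X) = Π y_i^ν_i = 1.178. Since Kp = g(X)·P^{1}, P = (Kp/g)^(1/1) = (7.8/1.178)^(1/1) = 6.62 bar.

P = 6.62 bar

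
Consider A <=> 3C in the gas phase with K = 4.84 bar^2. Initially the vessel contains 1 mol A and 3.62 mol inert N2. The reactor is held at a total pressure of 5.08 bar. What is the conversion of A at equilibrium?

Take 1 mol A as basis and let X be its fractional conversion, so ξ = X.
Species balance: n_A = 1 − X; n_C = 3X; n_I = 3.62 (inert).
Summing: n_T = 4.62 + 2X.
Mole fractions y_i = n_i/n_T; K = p_C^3 / (p_A) with p_i = y_i·P.
Equating to 4.84 bar^2 and solving on 0 < X < 1: X = 0.482.

X = 0.482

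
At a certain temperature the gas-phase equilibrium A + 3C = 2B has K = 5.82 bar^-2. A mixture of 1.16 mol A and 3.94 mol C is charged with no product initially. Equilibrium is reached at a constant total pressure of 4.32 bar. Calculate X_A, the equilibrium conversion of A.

Basis: 1.16 mol A initially; let X = conversion of A. Extent ξ = 1.16X.
Species balance: n_A = 1.16 − 1.16X; n_C = 3.94 − 3.48X; n_B = 2.32X.
Total moles n_T = 5.1 − 2.32X.
y_i = n_i/n_T, p_i = y_i·P. K = p_B^2 / (p_A p_C^3).
This yields a degree-4 equation in X; solving on (0,1), X = 0.805.

X = 0.805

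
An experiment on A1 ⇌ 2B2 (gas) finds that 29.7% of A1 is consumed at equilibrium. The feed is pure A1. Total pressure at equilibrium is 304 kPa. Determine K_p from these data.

K_p = 118 kPa

Take 1 mol A1 as basis and let X be its fractional conversion, so ξ = X.
At extent ξ: n_A1 = 1 − X; n_B2 = 2X.
n_T = Σnᵢ = 1 + X.
At X = 0.297: n_A1 = 0.703, n_B2 = 0.594, n_T = 1.3.
p_i = (n_i/n_T)·P. K_p = p_B2^2 / (p_A1) = 118 kPa.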